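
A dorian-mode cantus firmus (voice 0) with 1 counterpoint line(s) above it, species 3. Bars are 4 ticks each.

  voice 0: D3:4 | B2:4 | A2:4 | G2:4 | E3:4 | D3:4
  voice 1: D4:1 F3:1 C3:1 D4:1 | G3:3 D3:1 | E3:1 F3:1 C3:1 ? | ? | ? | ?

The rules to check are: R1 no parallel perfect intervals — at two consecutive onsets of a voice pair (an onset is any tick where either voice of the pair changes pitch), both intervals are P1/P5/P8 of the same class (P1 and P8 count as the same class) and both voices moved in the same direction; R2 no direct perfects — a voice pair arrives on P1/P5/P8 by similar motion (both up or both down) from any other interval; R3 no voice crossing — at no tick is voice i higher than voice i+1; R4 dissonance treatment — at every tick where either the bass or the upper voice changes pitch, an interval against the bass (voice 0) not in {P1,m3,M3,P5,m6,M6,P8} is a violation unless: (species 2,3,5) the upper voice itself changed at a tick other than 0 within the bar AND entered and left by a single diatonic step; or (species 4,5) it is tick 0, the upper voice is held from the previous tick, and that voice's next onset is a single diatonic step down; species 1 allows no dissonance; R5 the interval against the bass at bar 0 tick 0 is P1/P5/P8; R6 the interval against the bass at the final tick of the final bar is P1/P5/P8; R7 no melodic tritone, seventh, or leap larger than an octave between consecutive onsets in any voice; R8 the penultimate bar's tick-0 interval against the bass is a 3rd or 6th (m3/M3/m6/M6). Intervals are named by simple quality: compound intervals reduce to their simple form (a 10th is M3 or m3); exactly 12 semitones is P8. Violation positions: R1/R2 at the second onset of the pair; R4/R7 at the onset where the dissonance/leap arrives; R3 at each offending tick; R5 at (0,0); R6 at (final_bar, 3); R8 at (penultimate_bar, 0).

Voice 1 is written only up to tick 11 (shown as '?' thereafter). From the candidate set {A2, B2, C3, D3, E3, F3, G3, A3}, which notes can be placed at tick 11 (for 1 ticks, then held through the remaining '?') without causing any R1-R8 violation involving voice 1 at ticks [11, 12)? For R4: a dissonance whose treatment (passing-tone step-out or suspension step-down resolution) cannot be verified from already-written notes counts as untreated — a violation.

A2: legal
B2: violates R4
C3: legal
D3: violates R4
E3: legal
F3: legal
G3: violates R4
A3: legal

{A2, A3, C3, E3, F3}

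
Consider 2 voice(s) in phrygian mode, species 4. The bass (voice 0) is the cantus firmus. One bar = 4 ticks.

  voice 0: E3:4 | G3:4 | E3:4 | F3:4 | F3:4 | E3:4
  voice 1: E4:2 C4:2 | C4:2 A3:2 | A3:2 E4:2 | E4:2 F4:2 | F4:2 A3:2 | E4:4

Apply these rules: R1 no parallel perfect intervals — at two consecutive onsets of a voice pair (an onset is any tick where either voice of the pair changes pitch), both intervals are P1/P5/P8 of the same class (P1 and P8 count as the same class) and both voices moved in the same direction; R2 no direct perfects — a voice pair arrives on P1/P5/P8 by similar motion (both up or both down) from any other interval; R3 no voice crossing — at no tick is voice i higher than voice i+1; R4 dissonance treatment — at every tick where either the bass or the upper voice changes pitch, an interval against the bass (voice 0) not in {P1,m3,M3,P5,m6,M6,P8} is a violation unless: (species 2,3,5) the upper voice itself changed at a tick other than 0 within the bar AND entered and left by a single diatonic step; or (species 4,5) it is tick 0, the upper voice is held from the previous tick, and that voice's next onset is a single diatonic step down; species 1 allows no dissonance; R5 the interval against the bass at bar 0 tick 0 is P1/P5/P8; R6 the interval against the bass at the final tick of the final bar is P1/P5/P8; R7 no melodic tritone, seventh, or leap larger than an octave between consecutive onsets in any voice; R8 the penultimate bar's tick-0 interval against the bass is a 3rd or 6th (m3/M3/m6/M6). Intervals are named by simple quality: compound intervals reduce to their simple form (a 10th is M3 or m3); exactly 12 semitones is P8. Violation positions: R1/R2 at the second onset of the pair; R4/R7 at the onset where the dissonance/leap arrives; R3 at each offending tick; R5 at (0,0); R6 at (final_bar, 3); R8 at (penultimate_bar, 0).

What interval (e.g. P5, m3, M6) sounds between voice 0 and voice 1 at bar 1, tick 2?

voice 0=G3 voice 1=A3 -> M2

M2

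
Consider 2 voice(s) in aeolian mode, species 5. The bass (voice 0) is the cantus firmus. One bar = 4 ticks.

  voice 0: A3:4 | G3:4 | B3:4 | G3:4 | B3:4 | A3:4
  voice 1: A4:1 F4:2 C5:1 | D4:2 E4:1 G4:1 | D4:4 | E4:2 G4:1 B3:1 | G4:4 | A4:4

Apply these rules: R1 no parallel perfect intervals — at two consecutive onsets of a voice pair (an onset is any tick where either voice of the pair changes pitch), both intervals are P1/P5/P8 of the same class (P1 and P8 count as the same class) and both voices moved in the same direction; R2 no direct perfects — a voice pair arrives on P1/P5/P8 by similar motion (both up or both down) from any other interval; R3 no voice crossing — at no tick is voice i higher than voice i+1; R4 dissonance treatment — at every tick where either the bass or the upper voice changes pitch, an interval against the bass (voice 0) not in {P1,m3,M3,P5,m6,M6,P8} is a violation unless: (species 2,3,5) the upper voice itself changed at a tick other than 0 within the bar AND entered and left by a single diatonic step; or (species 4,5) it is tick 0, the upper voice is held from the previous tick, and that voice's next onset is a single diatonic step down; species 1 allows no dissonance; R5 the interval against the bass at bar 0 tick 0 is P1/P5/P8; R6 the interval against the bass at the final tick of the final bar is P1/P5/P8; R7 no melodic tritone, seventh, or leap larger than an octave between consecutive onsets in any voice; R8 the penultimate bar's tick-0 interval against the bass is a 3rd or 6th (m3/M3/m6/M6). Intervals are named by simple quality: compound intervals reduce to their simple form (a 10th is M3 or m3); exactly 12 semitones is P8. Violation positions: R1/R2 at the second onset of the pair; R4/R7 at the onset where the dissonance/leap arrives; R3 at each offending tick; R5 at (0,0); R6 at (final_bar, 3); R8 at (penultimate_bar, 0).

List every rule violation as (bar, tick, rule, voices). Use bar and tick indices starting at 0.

bar 0: v0=A3 v1=A4 downbeat P8
bar 1: v0=G3 v1=D4 downbeat P5
bar 2: v0=B3 v1=D4 downbeat m3
bar 3: v0=G3 v1=E4 downbeat M6
bar 4: v0=B3 v1=G4 downbeat m6
bar 5: v0=A3 v1=A4 downbeat P8
  -> R2 @ bar 1 tick 0 v(0, 1): A3/C5 m3 -> G3/D4 P5 similar
  -> R7 @ bar 1 tick 0 v(1,): C5->D4 leap 10st

(1, 0, R2, (0, 1))
(1, 0, R7, (1,))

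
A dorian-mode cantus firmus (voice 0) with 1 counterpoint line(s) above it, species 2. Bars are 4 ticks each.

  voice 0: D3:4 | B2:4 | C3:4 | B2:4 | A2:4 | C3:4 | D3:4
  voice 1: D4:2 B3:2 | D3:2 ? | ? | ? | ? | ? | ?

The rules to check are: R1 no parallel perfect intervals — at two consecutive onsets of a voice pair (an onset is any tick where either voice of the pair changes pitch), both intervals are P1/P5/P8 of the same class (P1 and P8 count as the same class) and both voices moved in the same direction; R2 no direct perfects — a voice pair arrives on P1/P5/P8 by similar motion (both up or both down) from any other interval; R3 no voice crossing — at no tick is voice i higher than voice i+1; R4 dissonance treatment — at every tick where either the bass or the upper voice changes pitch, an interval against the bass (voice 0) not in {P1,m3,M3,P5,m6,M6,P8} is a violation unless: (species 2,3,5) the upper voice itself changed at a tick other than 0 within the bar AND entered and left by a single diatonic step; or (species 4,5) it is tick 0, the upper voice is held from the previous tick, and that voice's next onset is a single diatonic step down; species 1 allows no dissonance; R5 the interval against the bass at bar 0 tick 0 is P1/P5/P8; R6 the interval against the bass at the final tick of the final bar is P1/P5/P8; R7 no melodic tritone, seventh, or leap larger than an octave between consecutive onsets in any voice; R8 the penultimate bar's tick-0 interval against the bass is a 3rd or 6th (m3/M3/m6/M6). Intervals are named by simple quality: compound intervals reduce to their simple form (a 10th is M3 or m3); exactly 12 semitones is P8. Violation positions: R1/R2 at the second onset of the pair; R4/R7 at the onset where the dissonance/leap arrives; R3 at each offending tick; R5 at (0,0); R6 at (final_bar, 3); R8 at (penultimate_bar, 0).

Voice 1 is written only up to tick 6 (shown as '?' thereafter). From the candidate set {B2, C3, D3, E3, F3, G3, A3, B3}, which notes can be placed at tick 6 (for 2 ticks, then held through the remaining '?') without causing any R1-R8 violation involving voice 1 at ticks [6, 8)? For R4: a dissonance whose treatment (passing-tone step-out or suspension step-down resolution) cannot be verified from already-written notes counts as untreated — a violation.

{B2, B3, D3, G3}

B2: legal
C3: violates R4
D3: legal
E3: violates R4
F3: violates R4
G3: legal
A3: violates R4
B3: legal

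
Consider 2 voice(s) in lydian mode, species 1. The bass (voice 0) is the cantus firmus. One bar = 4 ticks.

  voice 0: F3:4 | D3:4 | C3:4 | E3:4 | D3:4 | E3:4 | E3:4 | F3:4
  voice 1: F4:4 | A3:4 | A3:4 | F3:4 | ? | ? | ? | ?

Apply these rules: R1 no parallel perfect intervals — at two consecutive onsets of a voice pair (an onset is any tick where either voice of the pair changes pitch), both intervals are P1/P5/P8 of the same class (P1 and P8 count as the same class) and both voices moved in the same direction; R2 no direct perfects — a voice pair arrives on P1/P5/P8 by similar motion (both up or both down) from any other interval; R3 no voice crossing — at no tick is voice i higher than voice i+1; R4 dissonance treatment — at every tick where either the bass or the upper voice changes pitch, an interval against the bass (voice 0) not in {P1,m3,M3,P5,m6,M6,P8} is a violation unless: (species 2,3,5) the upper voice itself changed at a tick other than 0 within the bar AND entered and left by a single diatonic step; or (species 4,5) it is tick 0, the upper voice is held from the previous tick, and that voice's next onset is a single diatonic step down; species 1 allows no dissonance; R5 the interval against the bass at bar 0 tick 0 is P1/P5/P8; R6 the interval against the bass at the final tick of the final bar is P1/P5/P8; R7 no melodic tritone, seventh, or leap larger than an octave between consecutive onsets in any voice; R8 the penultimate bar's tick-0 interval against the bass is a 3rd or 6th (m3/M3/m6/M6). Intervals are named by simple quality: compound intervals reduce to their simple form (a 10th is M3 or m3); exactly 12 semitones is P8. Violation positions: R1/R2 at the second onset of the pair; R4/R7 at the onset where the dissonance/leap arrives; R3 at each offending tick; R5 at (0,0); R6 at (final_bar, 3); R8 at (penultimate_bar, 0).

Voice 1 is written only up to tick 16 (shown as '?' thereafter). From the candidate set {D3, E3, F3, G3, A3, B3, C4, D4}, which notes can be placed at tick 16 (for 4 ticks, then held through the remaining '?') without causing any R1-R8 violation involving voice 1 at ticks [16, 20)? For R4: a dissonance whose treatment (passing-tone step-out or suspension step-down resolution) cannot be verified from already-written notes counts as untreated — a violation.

{A3, D4, F3}

D3: violates R2
E3: violates R4
F3: legal
G3: violates R4
A3: legal
B3: violates R7
C4: violates R4
D4: legal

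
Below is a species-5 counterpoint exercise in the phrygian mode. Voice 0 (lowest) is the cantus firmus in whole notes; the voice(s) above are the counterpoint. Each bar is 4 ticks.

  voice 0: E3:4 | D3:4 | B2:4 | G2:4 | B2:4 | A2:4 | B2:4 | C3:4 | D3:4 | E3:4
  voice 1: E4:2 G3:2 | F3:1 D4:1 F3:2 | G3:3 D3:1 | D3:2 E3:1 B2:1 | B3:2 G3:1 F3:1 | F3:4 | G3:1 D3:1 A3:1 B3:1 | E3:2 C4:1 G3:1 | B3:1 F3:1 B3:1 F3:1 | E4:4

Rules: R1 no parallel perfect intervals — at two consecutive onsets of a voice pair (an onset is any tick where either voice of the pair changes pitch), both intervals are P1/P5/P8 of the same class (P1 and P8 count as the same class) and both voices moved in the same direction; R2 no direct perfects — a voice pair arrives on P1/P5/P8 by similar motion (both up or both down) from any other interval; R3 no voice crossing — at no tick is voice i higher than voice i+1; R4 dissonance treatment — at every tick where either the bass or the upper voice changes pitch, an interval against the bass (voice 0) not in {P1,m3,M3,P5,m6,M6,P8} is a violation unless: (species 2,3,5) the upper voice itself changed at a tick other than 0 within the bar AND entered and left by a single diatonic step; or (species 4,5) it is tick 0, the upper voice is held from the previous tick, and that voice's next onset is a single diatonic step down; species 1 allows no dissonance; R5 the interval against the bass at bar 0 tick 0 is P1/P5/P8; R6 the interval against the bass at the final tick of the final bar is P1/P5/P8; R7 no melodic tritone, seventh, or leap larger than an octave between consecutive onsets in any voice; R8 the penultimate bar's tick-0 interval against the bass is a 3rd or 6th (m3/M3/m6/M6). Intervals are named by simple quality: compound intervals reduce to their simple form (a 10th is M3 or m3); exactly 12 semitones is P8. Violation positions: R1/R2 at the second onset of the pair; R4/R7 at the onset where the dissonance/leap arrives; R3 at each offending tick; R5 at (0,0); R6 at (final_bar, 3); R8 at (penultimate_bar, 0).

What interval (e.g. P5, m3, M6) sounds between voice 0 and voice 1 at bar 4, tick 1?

voice 0=B2 voice 1=B3 -> P8

P8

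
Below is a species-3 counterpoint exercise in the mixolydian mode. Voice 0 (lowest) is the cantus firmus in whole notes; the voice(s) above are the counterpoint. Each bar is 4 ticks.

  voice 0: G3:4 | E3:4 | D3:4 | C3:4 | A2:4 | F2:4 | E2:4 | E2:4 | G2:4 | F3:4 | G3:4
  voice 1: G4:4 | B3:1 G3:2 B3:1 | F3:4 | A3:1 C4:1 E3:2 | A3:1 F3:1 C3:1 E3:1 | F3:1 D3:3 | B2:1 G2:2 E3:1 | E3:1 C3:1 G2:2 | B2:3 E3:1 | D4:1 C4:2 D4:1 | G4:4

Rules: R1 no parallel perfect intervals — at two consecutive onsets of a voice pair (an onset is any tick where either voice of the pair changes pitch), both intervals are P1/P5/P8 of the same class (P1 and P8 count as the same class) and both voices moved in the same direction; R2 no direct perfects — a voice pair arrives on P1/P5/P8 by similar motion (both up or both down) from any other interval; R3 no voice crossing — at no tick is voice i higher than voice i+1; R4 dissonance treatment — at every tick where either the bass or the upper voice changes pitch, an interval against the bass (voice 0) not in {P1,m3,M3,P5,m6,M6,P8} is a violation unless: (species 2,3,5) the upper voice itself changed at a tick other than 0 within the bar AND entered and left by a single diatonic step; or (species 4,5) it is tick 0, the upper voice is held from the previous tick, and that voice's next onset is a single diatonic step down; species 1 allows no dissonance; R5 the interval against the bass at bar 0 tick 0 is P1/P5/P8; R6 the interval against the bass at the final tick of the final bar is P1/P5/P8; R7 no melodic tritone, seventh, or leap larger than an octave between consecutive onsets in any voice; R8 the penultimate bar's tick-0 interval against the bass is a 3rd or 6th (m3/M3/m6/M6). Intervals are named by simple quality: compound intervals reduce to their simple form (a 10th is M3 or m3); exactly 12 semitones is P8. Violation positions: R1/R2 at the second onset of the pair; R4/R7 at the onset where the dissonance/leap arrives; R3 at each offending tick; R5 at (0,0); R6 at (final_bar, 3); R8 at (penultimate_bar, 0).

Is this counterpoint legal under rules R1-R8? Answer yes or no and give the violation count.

bar 0: v0=G3 v1=G4 (P8)
bar 1: v0=E3 v1=B3 (P5)
bar 2: v0=D3 v1=F3 (m3)
bar 3: v0=C3 v1=A3 (M6)
bar 4: v0=A2 v1=A3 (P8)
bar 5: v0=F2 v1=F3 (P8)
bar 6: v0=E2 v1=B2 (P5)
bar 7: v0=E2 v1=E3 (P8)
bar 8: v0=G2 v1=B2 (M3)
bar 9: v0=F3 v1=D4 (M6)
bar 10: v0=G3 v1=G4 (P8)
  R2 @ bar1.0: G3/G4 P8 -> E3/B3 P5 similar
  R7 @ bar2.0: B3->F3 leap 6st
  R2 @ bar6.0: F2/D3 M6 -> E2/B2 P5 similar
  R7 @ bar9.0: G2->F3 leap 10st
  R7 @ bar9.0: E3->D4 leap 10st
  R2 @ bar10.0: F3/D4 M6 -> G3/G4 P8 similar

No (6 violations)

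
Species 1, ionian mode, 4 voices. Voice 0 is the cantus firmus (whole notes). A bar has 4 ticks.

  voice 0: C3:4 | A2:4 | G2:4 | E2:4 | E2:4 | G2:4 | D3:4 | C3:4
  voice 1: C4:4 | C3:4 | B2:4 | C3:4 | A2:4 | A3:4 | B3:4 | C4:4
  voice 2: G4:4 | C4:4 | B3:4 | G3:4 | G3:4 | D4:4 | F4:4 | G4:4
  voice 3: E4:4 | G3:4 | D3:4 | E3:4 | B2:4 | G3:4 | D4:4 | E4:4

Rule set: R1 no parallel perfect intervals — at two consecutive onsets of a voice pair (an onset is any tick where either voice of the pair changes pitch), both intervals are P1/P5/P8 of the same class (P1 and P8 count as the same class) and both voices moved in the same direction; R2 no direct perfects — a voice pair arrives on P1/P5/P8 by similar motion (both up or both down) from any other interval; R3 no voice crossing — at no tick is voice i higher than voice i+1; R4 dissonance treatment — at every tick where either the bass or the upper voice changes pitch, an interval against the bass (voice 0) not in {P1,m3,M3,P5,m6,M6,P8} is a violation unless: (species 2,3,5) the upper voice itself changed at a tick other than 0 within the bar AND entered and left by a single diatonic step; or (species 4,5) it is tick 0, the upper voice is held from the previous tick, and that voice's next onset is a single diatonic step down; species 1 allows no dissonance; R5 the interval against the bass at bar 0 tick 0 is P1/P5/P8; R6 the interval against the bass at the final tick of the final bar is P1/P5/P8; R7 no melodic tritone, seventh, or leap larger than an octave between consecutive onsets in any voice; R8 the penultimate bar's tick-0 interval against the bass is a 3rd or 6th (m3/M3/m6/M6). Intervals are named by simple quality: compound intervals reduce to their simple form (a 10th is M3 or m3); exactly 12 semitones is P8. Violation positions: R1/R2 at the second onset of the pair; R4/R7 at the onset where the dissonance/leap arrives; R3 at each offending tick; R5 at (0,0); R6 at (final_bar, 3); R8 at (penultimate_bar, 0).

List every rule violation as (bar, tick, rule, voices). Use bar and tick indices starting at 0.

(0, 0, R3, (2, 3))
(0, 0, R5, (0, 3))
(0, 1, R3, (2, 3))
(0, 2, R3, (2, 3))
(0, 3, R3, (2, 3))
(1, 0, R2, (1, 2))
(1, 0, R2, (1, 3))
(1, 0, R3, (2, 3))
(1, 0, R4, (0, 3))
(1, 1, R3, (2, 3))
(1, 2, R3, (2, 3))
(1, 3, R3, (2, 3))
(2, 0, R1, (1, 2))
(2, 0, R2, (0, 3))
(2, 0, R3, (2, 3))
(2, 1, R3, (2, 3))
(2, 2, R3, (2, 3))
(2, 3, R3, (2, 3))
(3, 0, R3, (2, 3))
(3, 1, R3, (2, 3))
(3, 2, R3, (2, 3))
(3, 3, R3, (2, 3))
(4, 0, R3, (2, 3))
(4, 0, R4, (0, 1))
(4, 1, R3, (2, 3))
(4, 2, R3, (2, 3))
(4, 3, R3, (2, 3))
(5, 0, R2, (0, 2))
(5, 0, R2, (0, 3))
(5, 0, R2, (2, 3))
(5, 0, R3, (2, 3))
(5, 0, R4, (0, 1))
(5, 1, R3, (2, 3))
(5, 2, R3, (2, 3))
(5, 3, R3, (2, 3))
(6, 0, R1, (0, 3))
(6, 0, R3, (2, 3))
(6, 0, R8, (0, 3))
(6, 1, R3, (2, 3))
(6, 2, R3, (2, 3))
(6, 3, R3, (2, 3))
(7, 0, R2, (1, 2))
(7, 0, R3, (2, 3))
(7, 1, R3, (2, 3))
(7, 2, R3, (2, 3))
(7, 3, R3, (2, 3))
(7, 3, R6, (0, 3))

bar 0: v0=C3 v1=C4 v2=G4 v3=E4 downbeat M3
bar 1: v0=A2 v1=C3 v2=C4 v3=G3 downbeat m7
bar 2: v0=G2 v1=B2 v2=B3 v3=D3 downbeat P5
bar 3: v0=E2 v1=C3 v2=G3 v3=E3 downbeat P8
bar 4: v0=E2 v1=A2 v2=G3 v3=B2 downbeat P5
bar 5: v0=G2 v1=A3 v2=D4 v3=G3 downbeat P8
bar 6: v0=D3 v1=B3 v2=F4 v3=D4 downbeat P8
bar 7: v0=C3 v1=C4 v2=G4 v3=E4 downbeat M3
  -> R3 @ bar 0 tick 0 v(2, 3): G4 above E4
  -> R5 @ bar 0 tick 0 v(0, 3): opens on M3
  -> R3 @ bar 0 tick 1 v(2, 3): G4 above E4
  -> R3 @ bar 0 tick 2 v(2, 3): G4 above E4
  -> R3 @ bar 0 tick 3 v(2, 3): G4 above E4
  -> R2 @ bar 1 tick 0 v(1, 2): C4/G4 P5 -> C3/C4 P8 similar
  -> R2 @ bar 1 tick 0 v(1, 3): C4/E4 M3 -> C3/G3 P5 similar
  -> R3 @ bar 1 tick 0 v(2, 3): C4 above G3
  -> R4 @ bar 1 tick 0 v(0, 3): A2/G3 m7 untreated
  -> R3 @ bar 1 tick 1 v(2, 3): C4 above G3
  -> R3 @ bar 1 tick 2 v(2, 3): C4 above G3
  -> R3 @ bar 1 tick 3 v(2, 3): C4 above G3
  -> R1 @ bar 2 tick 0 v(1, 2): C3/C4 P8 -> B2/B3 P8 similar
  -> R2 @ bar 2 tick 0 v(0, 3): A2/G3 m7 -> G2/D3 P5 similar
  -> R3 @ bar 2 tick 0 v(2, 3): B3 above D3
  -> R3 @ bar 2 tick 1 v(2, 3): B3 above D3
  -> R3 @ bar 2 tick 2 v(2, 3): B3 above D3
  -> R3 @ bar 2 tick 3 v(2, 3): B3 above D3
  -> R3 @ bar 3 tick 0 v(2, 3): G3 above E3
  -> R3 @ bar 3 tick 1 v(2, 3): G3 above E3
  -> R3 @ bar 3 tick 2 v(2, 3): G3 above E3
  -> R3 @ bar 3 tick 3 v(2, 3): G3 above E3
  -> R3 @ bar 4 tick 0 v(2, 3): G3 above B2
  -> R4 @ bar 4 tick 0 v(0, 1): E2/A2 P4 untreated
  -> R3 @ bar 4 tick 1 v(2, 3): G3 above B2
  -> R3 @ bar 4 tick 2 v(2, 3): G3 above B2
  -> R3 @ bar 4 tick 3 v(2, 3): G3 above B2
  -> R2 @ bar 5 tick 0 v(0, 2): E2/G3 m3 -> G2/D4 P5 similar
  -> R2 @ bar 5 tick 0 v(0, 3): E2/B2 P5 -> G2/G3 P8 similar
  -> R2 @ bar 5 tick 0 v(2, 3): G3/B2 m6 -> D4/G3 P5 similar
  -> R3 @ bar 5 tick 0 v(2, 3): D4 above G3
  -> R4 @ bar 5 tick 0 v(0, 1): G2/A3 M2 untreated
  -> R3 @ bar 5 tick 1 v(2, 3): D4 above G3
  -> R3 @ bar 5 tick 2 v(2, 3): D4 above G3
  -> R3 @ bar 5 tick 3 v(2, 3): D4 above G3
  -> R1 @ bar 6 tick 0 v(0, 3): G2/G3 P8 -> D3/D4 P8 similar
  -> R3 @ bar 6 tick 0 v(2, 3): F4 above D4
  -> R8 @ bar 6 tick 0 v(0, 3): penult P8 not 3rd/6th
  -> R3 @ bar 6 tick 1 v(2, 3): F4 above D4
  -> R3 @ bar 6 tick 2 v(2, 3): F4 above D4
  -> R3 @ bar 6 tick 3 v(2, 3): F4 above D4
  -> R2 @ bar 7 tick 0 v(1, 2): B3/F4 TT -> C4/G4 P5 similar
  -> R3 @ bar 7 tick 0 v(2, 3): G4 above E4
  -> R3 @ bar 7 tick 1 v(2, 3): G4 above E4
  -> R3 @ bar 7 tick 2 v(2, 3): G4 above E4
  -> R3 @ bar 7 tick 3 v(2, 3): G4 above E4
  -> R6 @ bar 7 tick 3 v(0, 3): closes on M3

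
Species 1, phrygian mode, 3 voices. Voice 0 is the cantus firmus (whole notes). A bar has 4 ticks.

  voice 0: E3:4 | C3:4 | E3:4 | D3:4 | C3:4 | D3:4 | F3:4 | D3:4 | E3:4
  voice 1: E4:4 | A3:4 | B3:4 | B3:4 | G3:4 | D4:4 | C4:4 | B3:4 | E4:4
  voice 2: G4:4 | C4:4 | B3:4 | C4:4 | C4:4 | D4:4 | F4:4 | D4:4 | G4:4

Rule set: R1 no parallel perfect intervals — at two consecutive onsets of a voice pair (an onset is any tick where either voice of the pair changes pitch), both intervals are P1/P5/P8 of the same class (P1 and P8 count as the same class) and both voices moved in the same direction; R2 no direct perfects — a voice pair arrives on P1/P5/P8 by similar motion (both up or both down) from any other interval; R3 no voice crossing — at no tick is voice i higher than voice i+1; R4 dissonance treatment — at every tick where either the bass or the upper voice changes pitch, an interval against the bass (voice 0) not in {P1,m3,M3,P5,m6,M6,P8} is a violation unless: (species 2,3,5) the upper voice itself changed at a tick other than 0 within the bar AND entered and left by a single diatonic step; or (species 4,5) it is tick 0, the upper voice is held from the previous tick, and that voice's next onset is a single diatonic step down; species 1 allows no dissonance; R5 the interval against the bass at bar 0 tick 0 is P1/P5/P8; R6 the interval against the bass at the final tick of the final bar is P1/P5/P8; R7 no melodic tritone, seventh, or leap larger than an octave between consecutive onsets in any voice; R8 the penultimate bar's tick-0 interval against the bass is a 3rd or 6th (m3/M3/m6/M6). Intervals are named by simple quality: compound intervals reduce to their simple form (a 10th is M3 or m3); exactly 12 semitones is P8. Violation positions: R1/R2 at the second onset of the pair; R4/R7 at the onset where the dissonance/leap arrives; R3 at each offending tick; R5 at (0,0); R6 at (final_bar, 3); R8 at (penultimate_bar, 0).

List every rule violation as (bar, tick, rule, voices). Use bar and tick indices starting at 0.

(0, 0, R5, (0, 2))
(1, 0, R2, (0, 2))
(2, 0, R2, (0, 1))
(3, 0, R4, (0, 2))
(4, 0, R2, (0, 1))
(5, 0, R1, (0, 2))
(5, 0, R2, (0, 1))
(5, 0, R2, (1, 2))
(6, 0, R1, (0, 2))
(7, 0, R1, (0, 2))
(7, 0, R8, (0, 2))
(8, 0, R2, (0, 1))
(8, 3, R6, (0, 2))

bar 0: v0=E3 v1=E4 v2=G4 downbeat m3
bar 1: v0=C3 v1=A3 v2=C4 downbeat P8
bar 2: v0=E3 v1=B3 v2=B3 downbeat P5
bar 3: v0=D3 v1=B3 v2=C4 downbeat m7
bar 4: v0=C3 v1=G3 v2=C4 downbeat P8
bar 5: v0=D3 v1=D4 v2=D4 downbeat P8
bar 6: v0=F3 v1=C4 v2=F4 downbeat P8
bar 7: v0=D3 v1=B3 v2=D4 downbeat P8
bar 8: v0=E3 v1=E4 v2=G4 downbeat m3
  -> R5 @ bar 0 tick 0 v(0, 2): opens on m3
  -> R2 @ bar 1 tick 0 v(0, 2): E3/G4 m3 -> C3/C4 P8 similar
  -> R2 @ bar 2 tick 0 v(0, 1): C3/A3 M6 -> E3/B3 P5 similar
  -> R4 @ bar 3 tick 0 v(0, 2): D3/C4 m7 untreated
  -> R2 @ bar 4 tick 0 v(0, 1): D3/B3 M6 -> C3/G3 P5 similar
  -> R1 @ bar 5 tick 0 v(0, 2): C3/C4 P8 -> D3/D4 P8 similar
  -> R2 @ bar 5 tick 0 v(0, 1): C3/G3 P5 -> D3/D4 P8 similar
  -> R2 @ bar 5 tick 0 v(1, 2): G3/C4 P4 -> D4/D4 P1 similar
  -> R1 @ bar 6 tick 0 v(0, 2): D3/D4 P8 -> F3/F4 P8 similar
  -> R1 @ bar 7 tick 0 v(0, 2): F3/F4 P8 -> D3/D4 P8 similar
  -> R8 @ bar 7 tick 0 v(0, 2): penult P8 not 3rd/6th
  -> R2 @ bar 8 tick 0 v(0, 1): D3/B3 M6 -> E3/E4 P8 similar
  -> R6 @ bar 8 tick 3 v(0, 2): closes on m3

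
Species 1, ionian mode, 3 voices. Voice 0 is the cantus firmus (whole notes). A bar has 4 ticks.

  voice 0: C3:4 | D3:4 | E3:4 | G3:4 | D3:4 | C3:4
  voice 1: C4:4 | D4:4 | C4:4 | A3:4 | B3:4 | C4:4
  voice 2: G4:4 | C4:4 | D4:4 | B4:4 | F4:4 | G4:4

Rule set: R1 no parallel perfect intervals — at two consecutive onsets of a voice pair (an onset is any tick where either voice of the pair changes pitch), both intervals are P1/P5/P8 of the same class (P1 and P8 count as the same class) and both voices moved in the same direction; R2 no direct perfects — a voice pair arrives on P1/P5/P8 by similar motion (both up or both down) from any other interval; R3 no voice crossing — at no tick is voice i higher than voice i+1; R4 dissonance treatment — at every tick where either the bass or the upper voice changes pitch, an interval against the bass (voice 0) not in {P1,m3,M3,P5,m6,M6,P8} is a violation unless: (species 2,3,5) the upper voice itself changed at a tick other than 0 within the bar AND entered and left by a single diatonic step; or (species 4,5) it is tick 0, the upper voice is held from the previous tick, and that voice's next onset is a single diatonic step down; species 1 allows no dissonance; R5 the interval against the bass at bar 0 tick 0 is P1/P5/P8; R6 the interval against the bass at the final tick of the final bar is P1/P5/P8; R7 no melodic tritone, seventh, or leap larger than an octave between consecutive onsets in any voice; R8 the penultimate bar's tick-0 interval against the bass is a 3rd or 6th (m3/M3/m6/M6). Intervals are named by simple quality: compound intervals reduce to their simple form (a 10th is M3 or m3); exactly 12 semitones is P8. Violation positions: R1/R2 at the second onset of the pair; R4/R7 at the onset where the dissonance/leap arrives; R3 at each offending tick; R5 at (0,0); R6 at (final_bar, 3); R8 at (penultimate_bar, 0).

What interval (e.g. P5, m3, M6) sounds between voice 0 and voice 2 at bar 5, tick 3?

P5

voice 0=C3 voice 2=G4 -> P5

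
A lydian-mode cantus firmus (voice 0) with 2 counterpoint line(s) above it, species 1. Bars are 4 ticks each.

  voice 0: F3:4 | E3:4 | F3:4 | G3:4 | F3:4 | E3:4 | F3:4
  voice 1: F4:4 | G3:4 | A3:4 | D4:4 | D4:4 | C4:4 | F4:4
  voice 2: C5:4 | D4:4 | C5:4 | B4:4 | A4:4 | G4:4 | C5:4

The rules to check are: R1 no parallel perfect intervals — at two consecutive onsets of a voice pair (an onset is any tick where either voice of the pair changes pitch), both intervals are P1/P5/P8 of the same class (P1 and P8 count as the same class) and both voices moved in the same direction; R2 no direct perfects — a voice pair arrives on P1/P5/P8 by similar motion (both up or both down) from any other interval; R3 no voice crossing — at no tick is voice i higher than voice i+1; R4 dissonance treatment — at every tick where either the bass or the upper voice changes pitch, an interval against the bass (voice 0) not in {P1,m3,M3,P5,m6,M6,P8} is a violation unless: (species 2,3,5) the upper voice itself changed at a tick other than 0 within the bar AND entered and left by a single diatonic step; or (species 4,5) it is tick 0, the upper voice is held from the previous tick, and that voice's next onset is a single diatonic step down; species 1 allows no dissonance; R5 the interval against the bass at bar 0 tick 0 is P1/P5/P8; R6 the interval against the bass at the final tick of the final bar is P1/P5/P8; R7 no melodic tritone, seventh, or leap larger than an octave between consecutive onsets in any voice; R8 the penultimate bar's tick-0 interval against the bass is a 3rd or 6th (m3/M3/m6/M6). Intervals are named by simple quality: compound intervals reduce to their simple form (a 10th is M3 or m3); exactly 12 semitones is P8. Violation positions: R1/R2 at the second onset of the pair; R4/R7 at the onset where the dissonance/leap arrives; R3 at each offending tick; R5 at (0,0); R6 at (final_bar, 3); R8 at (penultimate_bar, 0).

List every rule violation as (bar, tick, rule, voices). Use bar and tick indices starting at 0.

bar 0: v0=F3 v1=F4 v2=C5 downbeat P5
bar 1: v0=E3 v1=G3 v2=D4 downbeat m7
bar 2: v0=F3 v1=A3 v2=C5 downbeat P5
bar 3: v0=G3 v1=D4 v2=B4 downbeat M3
bar 4: v0=F3 v1=D4 v2=A4 downbeat M3
bar 5: v0=E3 v1=C4 v2=G4 downbeat m3
bar 6: v0=F3 v1=F4 v2=C5 downbeat P5
  -> R1 @ bar 1 tick 0 v(1, 2): F4/C5 P5 -> G3/D4 P5 similar
  -> R4 @ bar 1 tick 0 v(0, 2): E3/D4 m7 untreated
  -> R7 @ bar 1 tick 0 v(1,): F4->G3 leap 10st
  -> R7 @ bar 1 tick 0 v(2,): C5->D4 leap 10st
  -> R2 @ bar 2 tick 0 v(0, 2): E3/D4 m7 -> F3/C5 P5 similar
  -> R7 @ bar 2 tick 0 v(2,): D4->C5 leap 10st
  -> R2 @ bar 3 tick 0 v(0, 1): F3/A3 M3 -> G3/D4 P5 similar
  -> R1 @ bar 5 tick 0 v(1, 2): D4/A4 P5 -> C4/G4 P5 similar
  -> R1 @ bar 6 tick 0 v(1, 2): C4/G4 P5 -> F4/C5 P5 similar
  -> R2 @ bar 6 tick 0 v(0, 1): E3/C4 m6 -> F3/F4 P8 similar
  -> R2 @ bar 6 tick 0 v(0, 2): E3/G4 m3 -> F3/C5 P5 similar

(1, 0, R1, (1, 2))
(1, 0, R4, (0, 2))
(1, 0, R7, (1,))
(1, 0, R7, (2,))
(2, 0, R2, (0, 2))
(2, 0, R7, (2,))
(3, 0, R2, (0, 1))
(5, 0, R1, (1, 2))
(6, 0, R1, (1, 2))
(6, 0, R2, (0, 1))
(6, 0, R2, (0, 2))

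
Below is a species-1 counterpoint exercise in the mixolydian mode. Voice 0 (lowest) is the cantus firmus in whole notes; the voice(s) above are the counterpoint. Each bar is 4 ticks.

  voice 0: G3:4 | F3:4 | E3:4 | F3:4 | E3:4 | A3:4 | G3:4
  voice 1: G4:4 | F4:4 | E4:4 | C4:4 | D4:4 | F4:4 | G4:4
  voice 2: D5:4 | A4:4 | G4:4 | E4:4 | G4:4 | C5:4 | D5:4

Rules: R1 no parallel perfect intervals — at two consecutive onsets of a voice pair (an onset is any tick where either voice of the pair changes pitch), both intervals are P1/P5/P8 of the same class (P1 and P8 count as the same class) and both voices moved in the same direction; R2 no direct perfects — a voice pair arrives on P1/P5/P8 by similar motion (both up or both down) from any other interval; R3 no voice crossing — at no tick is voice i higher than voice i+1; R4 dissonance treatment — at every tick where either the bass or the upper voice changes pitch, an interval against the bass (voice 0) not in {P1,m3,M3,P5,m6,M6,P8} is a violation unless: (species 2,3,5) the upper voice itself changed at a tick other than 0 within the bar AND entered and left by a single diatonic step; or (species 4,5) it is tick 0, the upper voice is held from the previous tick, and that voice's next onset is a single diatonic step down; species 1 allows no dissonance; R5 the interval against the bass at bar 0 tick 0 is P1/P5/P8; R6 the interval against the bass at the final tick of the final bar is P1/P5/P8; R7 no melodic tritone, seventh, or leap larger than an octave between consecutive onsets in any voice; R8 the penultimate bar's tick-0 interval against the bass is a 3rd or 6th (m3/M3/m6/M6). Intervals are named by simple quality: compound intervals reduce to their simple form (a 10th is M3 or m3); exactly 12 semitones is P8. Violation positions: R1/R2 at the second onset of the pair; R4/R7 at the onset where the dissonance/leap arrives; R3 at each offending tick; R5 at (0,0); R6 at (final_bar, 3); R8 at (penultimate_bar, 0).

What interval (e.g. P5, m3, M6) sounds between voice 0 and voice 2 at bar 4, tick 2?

voice 0=E3 voice 2=G4 -> m3

m3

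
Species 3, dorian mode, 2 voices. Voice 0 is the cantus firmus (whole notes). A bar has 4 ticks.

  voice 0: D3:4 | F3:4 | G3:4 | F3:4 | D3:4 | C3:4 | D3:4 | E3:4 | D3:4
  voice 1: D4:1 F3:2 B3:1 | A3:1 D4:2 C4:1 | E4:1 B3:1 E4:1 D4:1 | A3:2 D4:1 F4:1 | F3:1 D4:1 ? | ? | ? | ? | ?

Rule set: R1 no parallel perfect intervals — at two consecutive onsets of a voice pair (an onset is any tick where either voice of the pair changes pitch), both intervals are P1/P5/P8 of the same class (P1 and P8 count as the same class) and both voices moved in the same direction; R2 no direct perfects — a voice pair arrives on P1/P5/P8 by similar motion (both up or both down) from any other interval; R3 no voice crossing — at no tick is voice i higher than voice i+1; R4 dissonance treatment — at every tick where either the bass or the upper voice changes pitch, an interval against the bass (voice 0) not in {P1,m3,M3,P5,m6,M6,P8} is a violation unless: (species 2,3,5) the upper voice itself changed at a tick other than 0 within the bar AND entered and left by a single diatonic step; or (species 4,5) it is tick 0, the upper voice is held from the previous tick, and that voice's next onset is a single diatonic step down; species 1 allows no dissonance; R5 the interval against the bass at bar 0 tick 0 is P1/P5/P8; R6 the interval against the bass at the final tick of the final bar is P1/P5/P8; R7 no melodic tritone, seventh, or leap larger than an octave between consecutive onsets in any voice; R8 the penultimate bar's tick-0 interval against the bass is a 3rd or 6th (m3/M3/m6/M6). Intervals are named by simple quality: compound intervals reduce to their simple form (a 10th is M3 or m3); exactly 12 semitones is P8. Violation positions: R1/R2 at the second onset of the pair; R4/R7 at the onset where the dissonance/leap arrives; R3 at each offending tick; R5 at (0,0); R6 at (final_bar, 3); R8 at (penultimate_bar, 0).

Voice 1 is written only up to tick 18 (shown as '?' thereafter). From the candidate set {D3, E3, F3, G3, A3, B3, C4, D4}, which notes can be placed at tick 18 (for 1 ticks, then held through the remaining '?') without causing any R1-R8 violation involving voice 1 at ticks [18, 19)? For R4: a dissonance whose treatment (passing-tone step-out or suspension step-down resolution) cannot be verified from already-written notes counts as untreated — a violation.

{A3, B3, D3, D4, F3}

D3: legal
E3: violates R4,R7
F3: legal
G3: violates R4
A3: legal
B3: legal
C4: violates R4
D4: legal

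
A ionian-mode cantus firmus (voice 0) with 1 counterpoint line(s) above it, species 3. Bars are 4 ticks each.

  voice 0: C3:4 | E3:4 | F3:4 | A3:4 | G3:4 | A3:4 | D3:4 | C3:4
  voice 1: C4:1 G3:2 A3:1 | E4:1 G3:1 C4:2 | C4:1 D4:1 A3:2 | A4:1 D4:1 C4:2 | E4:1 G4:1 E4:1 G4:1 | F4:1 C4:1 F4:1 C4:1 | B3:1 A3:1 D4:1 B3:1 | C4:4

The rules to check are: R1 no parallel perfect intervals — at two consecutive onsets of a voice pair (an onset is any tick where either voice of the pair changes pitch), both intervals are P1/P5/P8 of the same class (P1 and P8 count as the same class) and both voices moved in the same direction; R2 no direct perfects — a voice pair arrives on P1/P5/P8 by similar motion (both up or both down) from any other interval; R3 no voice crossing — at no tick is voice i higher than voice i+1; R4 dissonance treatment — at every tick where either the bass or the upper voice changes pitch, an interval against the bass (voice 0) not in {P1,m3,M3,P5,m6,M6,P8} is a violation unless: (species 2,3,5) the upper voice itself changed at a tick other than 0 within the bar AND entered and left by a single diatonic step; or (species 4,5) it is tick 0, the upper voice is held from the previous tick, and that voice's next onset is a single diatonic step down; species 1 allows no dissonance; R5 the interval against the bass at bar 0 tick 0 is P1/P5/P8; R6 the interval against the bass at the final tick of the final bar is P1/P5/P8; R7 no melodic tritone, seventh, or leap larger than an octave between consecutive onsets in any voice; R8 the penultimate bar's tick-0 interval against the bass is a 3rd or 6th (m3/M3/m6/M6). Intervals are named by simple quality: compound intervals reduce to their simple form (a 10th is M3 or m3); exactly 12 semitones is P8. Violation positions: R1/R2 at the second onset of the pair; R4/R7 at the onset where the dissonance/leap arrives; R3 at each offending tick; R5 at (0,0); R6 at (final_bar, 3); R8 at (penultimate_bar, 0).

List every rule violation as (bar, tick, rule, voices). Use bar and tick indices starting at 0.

(1, 0, R2, (0, 1))
(3, 0, R2, (0, 1))
(3, 1, R4, (0, 1))

bar 0: v0=C3 v1=C4 downbeat P8
bar 1: v0=E3 v1=E4 downbeat P8
bar 2: v0=F3 v1=C4 downbeat P5
bar 3: v0=A3 v1=A4 downbeat P8
bar 4: v0=G3 v1=E4 downbeat M6
bar 5: v0=A3 v1=F4 downbeat m6
bar 6: v0=D3 v1=B3 downbeat M6
bar 7: v0=C3 v1=C4 downbeat P8
  -> R2 @ bar 1 tick 0 v(0, 1): C3/A3 M6 -> E3/E4 P8 similar
  -> R2 @ bar 3 tick 0 v(0, 1): F3/A3 M3 -> A3/A4 P8 similar
  -> R4 @ bar 3 tick 1 v(0, 1): A3/D4 P4 untreated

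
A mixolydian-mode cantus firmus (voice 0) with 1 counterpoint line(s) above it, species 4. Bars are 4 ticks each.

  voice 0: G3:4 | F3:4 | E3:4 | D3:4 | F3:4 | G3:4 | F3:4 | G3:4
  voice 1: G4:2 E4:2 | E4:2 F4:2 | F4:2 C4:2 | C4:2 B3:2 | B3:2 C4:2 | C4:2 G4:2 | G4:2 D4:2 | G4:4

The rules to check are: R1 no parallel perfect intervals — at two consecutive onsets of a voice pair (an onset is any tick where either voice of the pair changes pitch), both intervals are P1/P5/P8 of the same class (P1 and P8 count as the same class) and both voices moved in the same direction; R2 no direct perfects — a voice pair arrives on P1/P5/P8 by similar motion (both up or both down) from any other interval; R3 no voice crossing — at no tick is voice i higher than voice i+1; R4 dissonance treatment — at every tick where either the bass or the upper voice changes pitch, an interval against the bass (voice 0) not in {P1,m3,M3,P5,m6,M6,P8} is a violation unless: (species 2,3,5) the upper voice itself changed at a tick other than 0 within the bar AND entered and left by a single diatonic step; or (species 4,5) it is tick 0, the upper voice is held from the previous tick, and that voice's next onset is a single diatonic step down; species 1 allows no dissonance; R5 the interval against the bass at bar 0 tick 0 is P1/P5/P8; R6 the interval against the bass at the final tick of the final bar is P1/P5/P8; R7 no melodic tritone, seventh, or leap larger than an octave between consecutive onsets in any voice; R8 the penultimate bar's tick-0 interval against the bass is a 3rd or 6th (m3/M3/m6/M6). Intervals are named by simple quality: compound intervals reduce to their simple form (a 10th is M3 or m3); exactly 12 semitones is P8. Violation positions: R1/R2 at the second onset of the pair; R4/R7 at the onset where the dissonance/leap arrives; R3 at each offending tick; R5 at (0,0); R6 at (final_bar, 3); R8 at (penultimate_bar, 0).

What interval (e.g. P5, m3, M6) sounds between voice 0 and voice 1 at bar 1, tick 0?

M7

voice 0=F3 voice 1=E4 -> M7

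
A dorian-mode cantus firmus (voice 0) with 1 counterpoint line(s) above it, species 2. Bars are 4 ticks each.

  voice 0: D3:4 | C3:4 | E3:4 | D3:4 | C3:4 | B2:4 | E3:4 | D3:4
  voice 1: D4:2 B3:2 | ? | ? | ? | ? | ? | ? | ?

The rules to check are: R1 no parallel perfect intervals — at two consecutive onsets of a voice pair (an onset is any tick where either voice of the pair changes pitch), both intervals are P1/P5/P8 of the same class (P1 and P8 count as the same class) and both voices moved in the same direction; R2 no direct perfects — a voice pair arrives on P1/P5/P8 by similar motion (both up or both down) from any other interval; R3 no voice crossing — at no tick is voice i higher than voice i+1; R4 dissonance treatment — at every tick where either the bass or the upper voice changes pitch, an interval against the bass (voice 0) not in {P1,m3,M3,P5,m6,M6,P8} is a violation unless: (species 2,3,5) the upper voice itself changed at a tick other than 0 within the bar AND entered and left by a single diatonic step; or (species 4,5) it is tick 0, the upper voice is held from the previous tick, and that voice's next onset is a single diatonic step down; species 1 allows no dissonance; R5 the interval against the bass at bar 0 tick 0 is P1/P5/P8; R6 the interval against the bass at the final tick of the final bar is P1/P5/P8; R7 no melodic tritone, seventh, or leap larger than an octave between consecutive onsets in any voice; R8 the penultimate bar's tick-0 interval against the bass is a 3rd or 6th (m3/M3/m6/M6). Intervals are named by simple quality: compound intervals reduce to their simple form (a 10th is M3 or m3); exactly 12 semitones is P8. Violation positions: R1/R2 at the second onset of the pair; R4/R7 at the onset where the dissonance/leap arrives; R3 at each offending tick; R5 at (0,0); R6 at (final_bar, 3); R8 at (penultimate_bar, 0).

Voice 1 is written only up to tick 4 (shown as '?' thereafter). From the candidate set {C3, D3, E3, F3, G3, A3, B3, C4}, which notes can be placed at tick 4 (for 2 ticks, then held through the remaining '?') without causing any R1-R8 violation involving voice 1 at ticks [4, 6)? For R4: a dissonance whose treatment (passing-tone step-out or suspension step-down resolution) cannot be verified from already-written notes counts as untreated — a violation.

{A3, C4, E3}

C3: violates R2,R7
D3: violates R4
E3: legal
F3: violates R4,R7
G3: violates R2
A3: legal
B3: violates R4
C4: legal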